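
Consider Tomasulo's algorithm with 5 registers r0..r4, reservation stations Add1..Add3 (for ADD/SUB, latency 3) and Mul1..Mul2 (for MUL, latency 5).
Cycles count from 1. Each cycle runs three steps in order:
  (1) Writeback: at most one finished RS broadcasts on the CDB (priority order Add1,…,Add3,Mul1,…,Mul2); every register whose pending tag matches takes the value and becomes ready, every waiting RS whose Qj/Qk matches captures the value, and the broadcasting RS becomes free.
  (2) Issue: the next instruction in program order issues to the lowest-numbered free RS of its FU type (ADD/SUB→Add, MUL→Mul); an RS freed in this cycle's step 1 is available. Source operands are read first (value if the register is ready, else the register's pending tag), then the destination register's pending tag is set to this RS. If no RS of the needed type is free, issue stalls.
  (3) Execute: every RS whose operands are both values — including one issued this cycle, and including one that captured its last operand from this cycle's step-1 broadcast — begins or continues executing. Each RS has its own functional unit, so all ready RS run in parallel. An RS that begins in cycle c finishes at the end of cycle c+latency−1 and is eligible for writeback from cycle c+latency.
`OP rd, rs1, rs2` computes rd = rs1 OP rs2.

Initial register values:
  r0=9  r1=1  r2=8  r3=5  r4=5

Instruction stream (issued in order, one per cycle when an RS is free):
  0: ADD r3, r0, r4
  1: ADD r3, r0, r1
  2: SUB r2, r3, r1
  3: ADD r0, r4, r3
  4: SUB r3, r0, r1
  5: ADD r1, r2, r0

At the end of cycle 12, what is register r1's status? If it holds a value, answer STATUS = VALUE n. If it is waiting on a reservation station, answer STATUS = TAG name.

STATUS = VALUE 24

c1: issue ADD r3<-Add1 | r0:9,r1:1,r2:8,r3:Add1,r4:5
c2: issue ADD r3<-Add2 | r0:9,r1:1,r2:8,r3:Add2,r4:5
c3: issue SUB r2<-Add3 | r0:9,r1:1,r2:Add3,r3:Add2,r4:5
c4: CDB Add1=14; issue ADD r0<-Add1 | r0:Add1,r1:1,r2:Add3,r3:Add2,r4:5
c5: CDB Add2=10; issue SUB r3<-Add2 | r0:Add1,r1:1,r2:Add3,r3:Add2,r4:5
c6: stall | r0:Add1,r1:1,r2:Add3,r3:Add2,r4:5
c7: stall | r0:Add1,r1:1,r2:Add3,r3:Add2,r4:5
c8: CDB Add1=15; issue ADD r1<-Add1 | r0:15,r1:Add1,r2:Add3,r3:Add2,r4:5
c9: CDB Add3=9 | r0:15,r1:Add1,r2:9,r3:Add2,r4:5
c10: - | r0:15,r1:Add1,r2:9,r3:Add2,r4:5
c11: CDB Add2=14 | r0:15,r1:Add1,r2:9,r3:14,r4:5
c12: CDB Add1=24 | r0:15,r1:24,r2:9,r3:14,r4:5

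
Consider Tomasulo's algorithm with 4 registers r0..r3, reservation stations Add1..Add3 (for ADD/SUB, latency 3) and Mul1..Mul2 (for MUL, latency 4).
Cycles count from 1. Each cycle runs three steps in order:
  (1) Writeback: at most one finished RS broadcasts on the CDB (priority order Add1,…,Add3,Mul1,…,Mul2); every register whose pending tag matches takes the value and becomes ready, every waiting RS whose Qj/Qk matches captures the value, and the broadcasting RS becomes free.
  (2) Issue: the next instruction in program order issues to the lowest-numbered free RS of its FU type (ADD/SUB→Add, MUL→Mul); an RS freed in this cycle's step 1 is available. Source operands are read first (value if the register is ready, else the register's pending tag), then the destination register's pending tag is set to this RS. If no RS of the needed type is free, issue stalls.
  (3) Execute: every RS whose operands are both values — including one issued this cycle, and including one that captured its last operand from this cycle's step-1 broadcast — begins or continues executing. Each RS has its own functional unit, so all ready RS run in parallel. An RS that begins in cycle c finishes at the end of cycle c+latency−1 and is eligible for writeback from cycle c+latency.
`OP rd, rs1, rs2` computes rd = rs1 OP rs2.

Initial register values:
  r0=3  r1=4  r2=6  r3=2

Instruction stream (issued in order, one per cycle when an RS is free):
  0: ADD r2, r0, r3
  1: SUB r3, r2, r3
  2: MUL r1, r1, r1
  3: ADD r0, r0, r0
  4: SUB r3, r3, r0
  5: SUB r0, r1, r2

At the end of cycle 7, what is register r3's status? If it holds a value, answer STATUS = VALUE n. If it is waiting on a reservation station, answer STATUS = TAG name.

STATUS = TAG Add3

cycle 1: issue ADD r2<-Add1 // r0:3,r1:4,r2:Add1,r3:2
cycle 2: issue SUB r3<-Add2 // r0:3,r1:4,r2:Add1,r3:Add2
cycle 3: issue MUL r1<-Mul1 // r0:3,r1:Mul1,r2:Add1,r3:Add2
cycle 4: CDB Add1=5; issue ADD r0<-Add1 // r0:Add1,r1:Mul1,r2:5,r3:Add2
cycle 5: issue SUB r3<-Add3 // r0:Add1,r1:Mul1,r2:5,r3:Add3
cycle 6: stall // r0:Add1,r1:Mul1,r2:5,r3:Add3
cycle 7: CDB Add1=6; issue SUB r0<-Add1 // r0:Add1,r1:Mul1,r2:5,r3:Add3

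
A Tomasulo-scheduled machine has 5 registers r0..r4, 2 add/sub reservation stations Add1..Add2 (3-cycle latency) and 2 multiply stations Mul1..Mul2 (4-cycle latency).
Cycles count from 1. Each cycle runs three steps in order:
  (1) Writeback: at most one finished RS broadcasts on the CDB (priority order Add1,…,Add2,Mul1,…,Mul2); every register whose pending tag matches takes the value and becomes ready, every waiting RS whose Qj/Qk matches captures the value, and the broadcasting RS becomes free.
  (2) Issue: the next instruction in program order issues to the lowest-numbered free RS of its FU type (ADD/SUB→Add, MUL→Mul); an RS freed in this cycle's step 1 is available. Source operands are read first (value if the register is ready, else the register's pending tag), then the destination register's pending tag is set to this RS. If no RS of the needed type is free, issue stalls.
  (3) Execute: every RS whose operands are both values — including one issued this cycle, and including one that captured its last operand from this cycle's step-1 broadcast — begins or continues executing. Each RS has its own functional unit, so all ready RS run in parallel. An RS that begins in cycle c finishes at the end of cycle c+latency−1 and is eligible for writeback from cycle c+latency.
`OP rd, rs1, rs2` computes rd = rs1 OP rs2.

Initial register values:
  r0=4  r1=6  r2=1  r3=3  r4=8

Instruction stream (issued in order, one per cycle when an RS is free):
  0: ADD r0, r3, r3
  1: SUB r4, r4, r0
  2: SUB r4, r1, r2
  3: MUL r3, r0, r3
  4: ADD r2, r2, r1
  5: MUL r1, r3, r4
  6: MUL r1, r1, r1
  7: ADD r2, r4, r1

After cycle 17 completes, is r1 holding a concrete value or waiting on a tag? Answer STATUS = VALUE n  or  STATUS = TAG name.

cycle 1: issue ADD r0<-Add1 // r0:Add1,r1:6,r2:1,r3:3,r4:8
cycle 2: issue SUB r4<-Add2 // r0:Add1,r1:6,r2:1,r3:3,r4:Add2
cycle 3: stall // r0:Add1,r1:6,r2:1,r3:3,r4:Add2
cycle 4: CDB Add1=6; issue SUB r4<-Add1 // r0:6,r1:6,r2:1,r3:3,r4:Add1
cycle 5: issue MUL r3<-Mul1 // r0:6,r1:6,r2:1,r3:Mul1,r4:Add1
cycle 6: stall // r0:6,r1:6,r2:1,r3:Mul1,r4:Add1
cycle 7: CDB Add1=5; issue ADD r2<-Add1 // r0:6,r1:6,r2:Add1,r3:Mul1,r4:5
cycle 8: CDB Add2=2; issue MUL r1<-Mul2 // r0:6,r1:Mul2,r2:Add1,r3:Mul1,r4:5
cycle 9: CDB Mul1=18; issue MUL r1<-Mul1 // r0:6,r1:Mul1,r2:Add1,r3:18,r4:5
cycle 10: CDB Add1=7; issue ADD r2<-Add1 // r0:6,r1:Mul1,r2:Add1,r3:18,r4:5
cycle 11: - // r0:6,r1:Mul1,r2:Add1,r3:18,r4:5
cycle 12: - // r0:6,r1:Mul1,r2:Add1,r3:18,r4:5
cycle 13: CDB Mul2=90 // r0:6,r1:Mul1,r2:Add1,r3:18,r4:5
cycle 14: - // r0:6,r1:Mul1,r2:Add1,r3:18,r4:5
cycle 15: - // r0:6,r1:Mul1,r2:Add1,r3:18,r4:5
cycle 16: - // r0:6,r1:Mul1,r2:Add1,r3:18,r4:5
cycle 17: CDB Mul1=8100 // r0:6,r1:8100,r2:Add1,r3:18,r4:5

STATUS = VALUE 8100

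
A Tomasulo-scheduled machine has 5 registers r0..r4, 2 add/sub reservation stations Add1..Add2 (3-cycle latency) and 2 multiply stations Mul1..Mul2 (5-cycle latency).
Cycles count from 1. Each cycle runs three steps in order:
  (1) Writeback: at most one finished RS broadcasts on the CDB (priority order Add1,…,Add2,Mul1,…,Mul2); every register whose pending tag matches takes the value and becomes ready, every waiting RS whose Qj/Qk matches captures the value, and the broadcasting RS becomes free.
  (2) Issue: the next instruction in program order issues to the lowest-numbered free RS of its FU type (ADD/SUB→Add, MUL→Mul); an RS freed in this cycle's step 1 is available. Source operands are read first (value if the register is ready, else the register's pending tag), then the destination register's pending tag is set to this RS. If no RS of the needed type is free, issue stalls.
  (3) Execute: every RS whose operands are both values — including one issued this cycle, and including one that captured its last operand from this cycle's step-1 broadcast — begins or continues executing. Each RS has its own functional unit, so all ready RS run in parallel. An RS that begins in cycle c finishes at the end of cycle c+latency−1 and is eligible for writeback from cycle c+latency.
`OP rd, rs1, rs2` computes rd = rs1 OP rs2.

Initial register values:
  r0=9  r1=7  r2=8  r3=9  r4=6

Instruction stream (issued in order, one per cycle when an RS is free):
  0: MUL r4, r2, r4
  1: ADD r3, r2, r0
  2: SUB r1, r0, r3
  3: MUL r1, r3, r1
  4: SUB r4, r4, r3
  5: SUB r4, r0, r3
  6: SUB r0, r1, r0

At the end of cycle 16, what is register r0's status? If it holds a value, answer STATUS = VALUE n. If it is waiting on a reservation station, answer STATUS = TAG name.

c1: issue MUL r4<-Mul1 | r0:9,r1:7,r2:8,r3:9,r4:Mul1
c2: issue ADD r3<-Add1 | r0:9,r1:7,r2:8,r3:Add1,r4:Mul1
c3: issue SUB r1<-Add2 | r0:9,r1:Add2,r2:8,r3:Add1,r4:Mul1
c4: issue MUL r1<-Mul2 | r0:9,r1:Mul2,r2:8,r3:Add1,r4:Mul1
c5: CDB Add1=17; issue SUB r4<-Add1 | r0:9,r1:Mul2,r2:8,r3:17,r4:Add1
c6: CDB Mul1=48; stall | r0:9,r1:Mul2,r2:8,r3:17,r4:Add1
c7: stall | r0:9,r1:Mul2,r2:8,r3:17,r4:Add1
c8: CDB Add2=-8; issue SUB r4<-Add2 | r0:9,r1:Mul2,r2:8,r3:17,r4:Add2
c9: CDB Add1=31; issue SUB r0<-Add1 | r0:Add1,r1:Mul2,r2:8,r3:17,r4:Add2
c10: - | r0:Add1,r1:Mul2,r2:8,r3:17,r4:Add2
c11: CDB Add2=-8 | r0:Add1,r1:Mul2,r2:8,r3:17,r4:-8
c12: - | r0:Add1,r1:Mul2,r2:8,r3:17,r4:-8
c13: CDB Mul2=-136 | r0:Add1,r1:-136,r2:8,r3:17,r4:-8
c14: - | r0:Add1,r1:-136,r2:8,r3:17,r4:-8
c15: - | r0:Add1,r1:-136,r2:8,r3:17,r4:-8
c16: CDB Add1=-145 | r0:-145,r1:-136,r2:8,r3:17,r4:-8

STATUS = VALUE -145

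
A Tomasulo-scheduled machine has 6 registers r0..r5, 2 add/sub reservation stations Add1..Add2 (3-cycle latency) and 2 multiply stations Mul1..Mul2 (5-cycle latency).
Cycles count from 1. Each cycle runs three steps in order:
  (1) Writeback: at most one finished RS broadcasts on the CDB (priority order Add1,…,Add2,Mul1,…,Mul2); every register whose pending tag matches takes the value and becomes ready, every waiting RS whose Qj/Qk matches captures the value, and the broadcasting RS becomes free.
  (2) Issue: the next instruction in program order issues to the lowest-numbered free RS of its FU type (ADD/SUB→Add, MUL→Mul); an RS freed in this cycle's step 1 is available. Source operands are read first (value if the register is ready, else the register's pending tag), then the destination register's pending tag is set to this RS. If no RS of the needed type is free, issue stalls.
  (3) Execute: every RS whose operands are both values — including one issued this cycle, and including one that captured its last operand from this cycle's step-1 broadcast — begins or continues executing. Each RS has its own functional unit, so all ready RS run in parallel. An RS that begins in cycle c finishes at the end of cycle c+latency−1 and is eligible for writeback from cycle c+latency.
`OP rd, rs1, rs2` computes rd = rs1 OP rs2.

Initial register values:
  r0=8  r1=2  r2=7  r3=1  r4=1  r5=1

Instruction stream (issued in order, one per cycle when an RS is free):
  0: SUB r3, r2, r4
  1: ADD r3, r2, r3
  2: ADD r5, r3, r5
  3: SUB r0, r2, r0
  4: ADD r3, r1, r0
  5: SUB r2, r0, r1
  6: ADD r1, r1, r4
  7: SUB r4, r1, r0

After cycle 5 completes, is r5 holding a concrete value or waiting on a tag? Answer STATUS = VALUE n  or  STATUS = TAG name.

STATUS = TAG Add1

c1: issue SUB r3<-Add1 | r0:8,r1:2,r2:7,r3:Add1,r4:1,r5:1
c2: issue ADD r3<-Add2 | r0:8,r1:2,r2:7,r3:Add2,r4:1,r5:1
c3: stall | r0:8,r1:2,r2:7,r3:Add2,r4:1,r5:1
c4: CDB Add1=6; issue ADD r5<-Add1 | r0:8,r1:2,r2:7,r3:Add2,r4:1,r5:Add1
c5: stall | r0:8,r1:2,r2:7,r3:Add2,r4:1,r5:Add1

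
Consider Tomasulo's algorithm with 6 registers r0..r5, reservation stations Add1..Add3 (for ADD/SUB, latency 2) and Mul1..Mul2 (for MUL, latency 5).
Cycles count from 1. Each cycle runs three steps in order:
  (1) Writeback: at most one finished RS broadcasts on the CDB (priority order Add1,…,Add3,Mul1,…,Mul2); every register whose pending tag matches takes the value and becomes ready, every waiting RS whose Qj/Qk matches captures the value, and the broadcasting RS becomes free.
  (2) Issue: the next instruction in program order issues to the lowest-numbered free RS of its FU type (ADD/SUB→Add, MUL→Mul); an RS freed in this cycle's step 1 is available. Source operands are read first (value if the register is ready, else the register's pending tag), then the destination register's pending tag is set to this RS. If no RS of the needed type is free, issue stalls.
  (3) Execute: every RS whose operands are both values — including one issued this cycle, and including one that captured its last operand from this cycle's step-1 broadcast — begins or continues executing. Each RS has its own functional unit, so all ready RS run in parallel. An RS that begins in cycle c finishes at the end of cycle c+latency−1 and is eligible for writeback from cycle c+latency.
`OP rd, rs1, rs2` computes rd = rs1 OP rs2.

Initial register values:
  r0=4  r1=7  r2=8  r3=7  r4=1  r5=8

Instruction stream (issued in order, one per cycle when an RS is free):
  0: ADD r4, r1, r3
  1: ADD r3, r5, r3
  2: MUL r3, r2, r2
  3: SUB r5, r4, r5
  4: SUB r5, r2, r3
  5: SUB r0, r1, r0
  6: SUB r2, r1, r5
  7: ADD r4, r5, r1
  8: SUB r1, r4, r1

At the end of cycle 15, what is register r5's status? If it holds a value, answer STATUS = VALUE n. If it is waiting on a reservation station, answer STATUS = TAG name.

STATUS = VALUE -56

c1: issue ADD r4<-Add1 | r0:4,r1:7,r2:8,r3:7,r4:Add1,r5:8
c2: issue ADD r3<-Add2 | r0:4,r1:7,r2:8,r3:Add2,r4:Add1,r5:8
c3: CDB Add1=14; issue MUL r3<-Mul1 | r0:4,r1:7,r2:8,r3:Mul1,r4:14,r5:8
c4: CDB Add2=15; issue SUB r5<-Add1 | r0:4,r1:7,r2:8,r3:Mul1,r4:14,r5:Add1
c5: issue SUB r5<-Add2 | r0:4,r1:7,r2:8,r3:Mul1,r4:14,r5:Add2
c6: CDB Add1=6; issue SUB r0<-Add1 | r0:Add1,r1:7,r2:8,r3:Mul1,r4:14,r5:Add2
c7: issue SUB r2<-Add3 | r0:Add1,r1:7,r2:Add3,r3:Mul1,r4:14,r5:Add2
c8: CDB Add1=3; issue ADD r4<-Add1 | r0:3,r1:7,r2:Add3,r3:Mul1,r4:Add1,r5:Add2
c9: CDB Mul1=64; stall | r0:3,r1:7,r2:Add3,r3:64,r4:Add1,r5:Add2
c10: stall | r0:3,r1:7,r2:Add3,r3:64,r4:Add1,r5:Add2
c11: CDB Add2=-56; issue SUB r1<-Add2 | r0:3,r1:Add2,r2:Add3,r3:64,r4:Add1,r5:-56
c12: - | r0:3,r1:Add2,r2:Add3,r3:64,r4:Add1,r5:-56
c13: CDB Add1=-49 | r0:3,r1:Add2,r2:Add3,r3:64,r4:-49,r5:-56
c14: CDB Add3=63 | r0:3,r1:Add2,r2:63,r3:64,r4:-49,r5:-56
c15: CDB Add2=-56 | r0:3,r1:-56,r2:63,r3:64,r4:-49,r5:-56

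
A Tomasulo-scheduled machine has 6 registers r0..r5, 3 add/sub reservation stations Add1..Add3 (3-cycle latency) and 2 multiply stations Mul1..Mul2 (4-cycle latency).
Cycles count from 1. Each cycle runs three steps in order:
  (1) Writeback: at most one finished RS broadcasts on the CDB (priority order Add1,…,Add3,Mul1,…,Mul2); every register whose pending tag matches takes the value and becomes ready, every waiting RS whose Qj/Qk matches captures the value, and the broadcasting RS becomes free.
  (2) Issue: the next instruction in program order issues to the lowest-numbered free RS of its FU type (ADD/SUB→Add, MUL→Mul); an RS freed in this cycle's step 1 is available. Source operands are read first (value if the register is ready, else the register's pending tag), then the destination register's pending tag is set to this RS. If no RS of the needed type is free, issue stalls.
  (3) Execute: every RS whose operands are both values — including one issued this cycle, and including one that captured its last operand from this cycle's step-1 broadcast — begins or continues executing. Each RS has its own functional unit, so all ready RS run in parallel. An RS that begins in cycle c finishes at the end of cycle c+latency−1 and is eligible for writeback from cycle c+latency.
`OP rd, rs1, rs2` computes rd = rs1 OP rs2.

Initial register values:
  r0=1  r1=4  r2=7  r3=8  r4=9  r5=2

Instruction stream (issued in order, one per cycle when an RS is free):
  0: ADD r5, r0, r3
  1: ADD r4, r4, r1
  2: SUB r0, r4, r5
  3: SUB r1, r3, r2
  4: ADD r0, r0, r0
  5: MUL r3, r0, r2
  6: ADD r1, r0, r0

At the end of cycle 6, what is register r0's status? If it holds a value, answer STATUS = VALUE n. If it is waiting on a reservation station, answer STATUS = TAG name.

c1: issue ADD r5<-Add1 | r0:1,r1:4,r2:7,r3:8,r4:9,r5:Add1
c2: issue ADD r4<-Add2 | r0:1,r1:4,r2:7,r3:8,r4:Add2,r5:Add1
c3: issue SUB r0<-Add3 | r0:Add3,r1:4,r2:7,r3:8,r4:Add2,r5:Add1
c4: CDB Add1=9; issue SUB r1<-Add1 | r0:Add3,r1:Add1,r2:7,r3:8,r4:Add2,r5:9
c5: CDB Add2=13; issue ADD r0<-Add2 | r0:Add2,r1:Add1,r2:7,r3:8,r4:13,r5:9
c6: issue MUL r3<-Mul1 | r0:Add2,r1:Add1,r2:7,r3:Mul1,r4:13,r5:9

STATUS = TAG Add2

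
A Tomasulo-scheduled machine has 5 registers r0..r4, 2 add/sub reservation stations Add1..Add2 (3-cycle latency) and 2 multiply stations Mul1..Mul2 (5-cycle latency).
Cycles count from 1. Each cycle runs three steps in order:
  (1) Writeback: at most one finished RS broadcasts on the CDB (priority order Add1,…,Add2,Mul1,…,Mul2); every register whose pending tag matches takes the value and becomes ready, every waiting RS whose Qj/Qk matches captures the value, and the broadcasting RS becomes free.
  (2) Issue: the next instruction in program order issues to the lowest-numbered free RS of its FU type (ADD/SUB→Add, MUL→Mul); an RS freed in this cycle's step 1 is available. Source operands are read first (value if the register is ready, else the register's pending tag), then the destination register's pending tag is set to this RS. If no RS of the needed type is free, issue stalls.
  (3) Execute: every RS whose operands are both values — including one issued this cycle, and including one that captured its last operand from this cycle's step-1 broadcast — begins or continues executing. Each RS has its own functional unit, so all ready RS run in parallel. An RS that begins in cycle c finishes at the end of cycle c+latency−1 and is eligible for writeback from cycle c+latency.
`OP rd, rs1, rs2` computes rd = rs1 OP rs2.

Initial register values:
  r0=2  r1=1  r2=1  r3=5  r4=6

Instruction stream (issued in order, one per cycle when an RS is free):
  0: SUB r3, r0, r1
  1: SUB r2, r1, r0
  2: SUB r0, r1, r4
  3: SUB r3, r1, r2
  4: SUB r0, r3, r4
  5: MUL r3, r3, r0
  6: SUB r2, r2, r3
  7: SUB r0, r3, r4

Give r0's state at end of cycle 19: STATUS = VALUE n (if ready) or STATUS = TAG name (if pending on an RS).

STATUS = VALUE -14

  c1: issue SUB r3<-Add1  regs: r0:2,r1:1,r2:1,r3:Add1,r4:6
  c2: issue SUB r2<-Add2  regs: r0:2,r1:1,r2:Add2,r3:Add1,r4:6
  c3: stall  regs: r0:2,r1:1,r2:Add2,r3:Add1,r4:6
  c4: CDB Add1=1; issue SUB r0<-Add1  regs: r0:Add1,r1:1,r2:Add2,r3:1,r4:6
  c5: CDB Add2=-1; issue SUB r3<-Add2  regs: r0:Add1,r1:1,r2:-1,r3:Add2,r4:6
  c6: stall  regs: r0:Add1,r1:1,r2:-1,r3:Add2,r4:6
  c7: CDB Add1=-5; issue SUB r0<-Add1  regs: r0:Add1,r1:1,r2:-1,r3:Add2,r4:6
  c8: CDB Add2=2; issue MUL r3<-Mul1  regs: r0:Add1,r1:1,r2:-1,r3:Mul1,r4:6
  c9: issue SUB r2<-Add2  regs: r0:Add1,r1:1,r2:Add2,r3:Mul1,r4:6
  c10: stall  regs: r0:Add1,r1:1,r2:Add2,r3:Mul1,r4:6
  c11: CDB Add1=-4; issue SUB r0<-Add1  regs: r0:Add1,r1:1,r2:Add2,r3:Mul1,r4:6
  c12: -  regs: r0:Add1,r1:1,r2:Add2,r3:Mul1,r4:6
  c13: -  regs: r0:Add1,r1:1,r2:Add2,r3:Mul1,r4:6
  c14: -  regs: r0:Add1,r1:1,r2:Add2,r3:Mul1,r4:6
  c15: -  regs: r0:Add1,r1:1,r2:Add2,r3:Mul1,r4:6
  c16: CDB Mul1=-8  regs: r0:Add1,r1:1,r2:Add2,r3:-8,r4:6
  c17: -  regs: r0:Add1,r1:1,r2:Add2,r3:-8,r4:6
  c18: -  regs: r0:Add1,r1:1,r2:Add2,r3:-8,r4:6
  c19: CDB Add1=-14  regs: r0:-14,r1:1,r2:Add2,r3:-8,r4:6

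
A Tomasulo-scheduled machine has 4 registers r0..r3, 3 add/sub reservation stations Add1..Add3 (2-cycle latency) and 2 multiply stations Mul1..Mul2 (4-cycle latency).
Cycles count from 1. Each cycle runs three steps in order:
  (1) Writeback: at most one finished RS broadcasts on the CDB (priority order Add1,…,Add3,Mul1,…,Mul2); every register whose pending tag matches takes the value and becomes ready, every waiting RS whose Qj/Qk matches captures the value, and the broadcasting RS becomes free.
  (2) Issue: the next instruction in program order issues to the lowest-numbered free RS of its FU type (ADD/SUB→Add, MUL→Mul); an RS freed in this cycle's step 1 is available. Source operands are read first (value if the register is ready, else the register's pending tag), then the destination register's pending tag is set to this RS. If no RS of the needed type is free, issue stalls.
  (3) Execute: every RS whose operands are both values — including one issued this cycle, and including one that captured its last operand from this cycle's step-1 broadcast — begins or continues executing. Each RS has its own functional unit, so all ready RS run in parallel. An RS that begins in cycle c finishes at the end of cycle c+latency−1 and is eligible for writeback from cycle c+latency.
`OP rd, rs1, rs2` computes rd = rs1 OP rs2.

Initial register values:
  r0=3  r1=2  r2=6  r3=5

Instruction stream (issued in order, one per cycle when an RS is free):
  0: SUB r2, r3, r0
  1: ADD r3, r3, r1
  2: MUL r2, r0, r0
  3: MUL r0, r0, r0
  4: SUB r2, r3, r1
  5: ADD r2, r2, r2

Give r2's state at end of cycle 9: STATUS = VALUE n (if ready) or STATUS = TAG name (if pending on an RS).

  c1: issue SUB r2<-Add1  regs: r0:3,r1:2,r2:Add1,r3:5
  c2: issue ADD r3<-Add2  regs: r0:3,r1:2,r2:Add1,r3:Add2
  c3: CDB Add1=2; issue MUL r2<-Mul1  regs: r0:3,r1:2,r2:Mul1,r3:Add2
  c4: CDB Add2=7; issue MUL r0<-Mul2  regs: r0:Mul2,r1:2,r2:Mul1,r3:7
  c5: issue SUB r2<-Add1  regs: r0:Mul2,r1:2,r2:Add1,r3:7
  c6: issue ADD r2<-Add2  regs: r0:Mul2,r1:2,r2:Add2,r3:7
  c7: CDB Add1=5  regs: r0:Mul2,r1:2,r2:Add2,r3:7
  c8: CDB Mul1=9  regs: r0:Mul2,r1:2,r2:Add2,r3:7
  c9: CDB Add2=10  regs: r0:Mul2,r1:2,r2:10,r3:7

STATUS = VALUE 10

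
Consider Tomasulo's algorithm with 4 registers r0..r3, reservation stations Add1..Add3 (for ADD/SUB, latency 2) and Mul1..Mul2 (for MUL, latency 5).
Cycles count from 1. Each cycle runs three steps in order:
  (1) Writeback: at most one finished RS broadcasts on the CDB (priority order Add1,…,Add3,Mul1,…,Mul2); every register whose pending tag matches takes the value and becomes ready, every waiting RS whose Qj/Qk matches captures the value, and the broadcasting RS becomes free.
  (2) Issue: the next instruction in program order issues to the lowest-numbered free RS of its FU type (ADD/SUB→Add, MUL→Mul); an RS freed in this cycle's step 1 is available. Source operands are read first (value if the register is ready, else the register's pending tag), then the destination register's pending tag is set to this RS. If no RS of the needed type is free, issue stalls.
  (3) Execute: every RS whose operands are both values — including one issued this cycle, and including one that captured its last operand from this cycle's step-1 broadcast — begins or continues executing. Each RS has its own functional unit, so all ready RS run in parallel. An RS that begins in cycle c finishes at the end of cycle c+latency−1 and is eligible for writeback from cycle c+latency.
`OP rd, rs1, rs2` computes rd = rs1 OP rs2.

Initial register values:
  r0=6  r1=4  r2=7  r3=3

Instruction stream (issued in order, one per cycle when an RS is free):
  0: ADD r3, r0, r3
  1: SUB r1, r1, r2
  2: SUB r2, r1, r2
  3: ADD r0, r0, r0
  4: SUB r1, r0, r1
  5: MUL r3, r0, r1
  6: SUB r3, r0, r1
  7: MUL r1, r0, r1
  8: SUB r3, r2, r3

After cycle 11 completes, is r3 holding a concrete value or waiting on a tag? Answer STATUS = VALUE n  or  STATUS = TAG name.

c1: issue ADD r3<-Add1 | r0:6,r1:4,r2:7,r3:Add1
c2: issue SUB r1<-Add2 | r0:6,r1:Add2,r2:7,r3:Add1
c3: CDB Add1=9; issue SUB r2<-Add1 | r0:6,r1:Add2,r2:Add1,r3:9
c4: CDB Add2=-3; issue ADD r0<-Add2 | r0:Add2,r1:-3,r2:Add1,r3:9
c5: issue SUB r1<-Add3 | r0:Add2,r1:Add3,r2:Add1,r3:9
c6: CDB Add1=-10; issue MUL r3<-Mul1 | r0:Add2,r1:Add3,r2:-10,r3:Mul1
c7: CDB Add2=12; issue SUB r3<-Add1 | r0:12,r1:Add3,r2:-10,r3:Add1
c8: issue MUL r1<-Mul2 | r0:12,r1:Mul2,r2:-10,r3:Add1
c9: CDB Add3=15; issue SUB r3<-Add2 | r0:12,r1:Mul2,r2:-10,r3:Add2
c10: - | r0:12,r1:Mul2,r2:-10,r3:Add2
c11: CDB Add1=-3 | r0:12,r1:Mul2,r2:-10,r3:Add2

STATUS = TAG Add2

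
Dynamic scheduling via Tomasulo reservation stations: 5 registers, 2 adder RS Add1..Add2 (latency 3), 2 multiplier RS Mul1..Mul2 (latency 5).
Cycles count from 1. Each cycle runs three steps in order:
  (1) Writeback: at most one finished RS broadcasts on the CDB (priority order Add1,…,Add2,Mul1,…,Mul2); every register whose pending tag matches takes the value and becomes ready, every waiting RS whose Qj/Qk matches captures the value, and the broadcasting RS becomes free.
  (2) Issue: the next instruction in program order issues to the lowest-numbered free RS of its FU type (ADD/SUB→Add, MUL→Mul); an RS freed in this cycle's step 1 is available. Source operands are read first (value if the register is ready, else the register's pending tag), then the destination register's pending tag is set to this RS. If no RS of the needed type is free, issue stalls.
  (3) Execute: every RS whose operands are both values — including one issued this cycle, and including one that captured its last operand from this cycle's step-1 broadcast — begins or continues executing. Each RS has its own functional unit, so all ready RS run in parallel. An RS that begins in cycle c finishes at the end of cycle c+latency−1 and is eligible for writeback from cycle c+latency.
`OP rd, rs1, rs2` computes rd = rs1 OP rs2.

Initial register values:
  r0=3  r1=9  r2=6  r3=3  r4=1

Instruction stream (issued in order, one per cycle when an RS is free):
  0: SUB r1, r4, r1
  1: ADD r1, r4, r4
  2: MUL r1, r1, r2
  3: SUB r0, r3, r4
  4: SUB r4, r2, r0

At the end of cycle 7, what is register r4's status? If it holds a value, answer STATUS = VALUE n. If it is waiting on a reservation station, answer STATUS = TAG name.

STATUS = TAG Add2

  c1: issue SUB r1<-Add1  regs: r0:3,r1:Add1,r2:6,r3:3,r4:1
  c2: issue ADD r1<-Add2  regs: r0:3,r1:Add2,r2:6,r3:3,r4:1
  c3: issue MUL r1<-Mul1  regs: r0:3,r1:Mul1,r2:6,r3:3,r4:1
  c4: CDB Add1=-8; issue SUB r0<-Add1  regs: r0:Add1,r1:Mul1,r2:6,r3:3,r4:1
  c5: CDB Add2=2; issue SUB r4<-Add2  regs: r0:Add1,r1:Mul1,r2:6,r3:3,r4:Add2
  c6: -  regs: r0:Add1,r1:Mul1,r2:6,r3:3,r4:Add2
  c7: CDB Add1=2  regs: r0:2,r1:Mul1,r2:6,r3:3,r4:Add2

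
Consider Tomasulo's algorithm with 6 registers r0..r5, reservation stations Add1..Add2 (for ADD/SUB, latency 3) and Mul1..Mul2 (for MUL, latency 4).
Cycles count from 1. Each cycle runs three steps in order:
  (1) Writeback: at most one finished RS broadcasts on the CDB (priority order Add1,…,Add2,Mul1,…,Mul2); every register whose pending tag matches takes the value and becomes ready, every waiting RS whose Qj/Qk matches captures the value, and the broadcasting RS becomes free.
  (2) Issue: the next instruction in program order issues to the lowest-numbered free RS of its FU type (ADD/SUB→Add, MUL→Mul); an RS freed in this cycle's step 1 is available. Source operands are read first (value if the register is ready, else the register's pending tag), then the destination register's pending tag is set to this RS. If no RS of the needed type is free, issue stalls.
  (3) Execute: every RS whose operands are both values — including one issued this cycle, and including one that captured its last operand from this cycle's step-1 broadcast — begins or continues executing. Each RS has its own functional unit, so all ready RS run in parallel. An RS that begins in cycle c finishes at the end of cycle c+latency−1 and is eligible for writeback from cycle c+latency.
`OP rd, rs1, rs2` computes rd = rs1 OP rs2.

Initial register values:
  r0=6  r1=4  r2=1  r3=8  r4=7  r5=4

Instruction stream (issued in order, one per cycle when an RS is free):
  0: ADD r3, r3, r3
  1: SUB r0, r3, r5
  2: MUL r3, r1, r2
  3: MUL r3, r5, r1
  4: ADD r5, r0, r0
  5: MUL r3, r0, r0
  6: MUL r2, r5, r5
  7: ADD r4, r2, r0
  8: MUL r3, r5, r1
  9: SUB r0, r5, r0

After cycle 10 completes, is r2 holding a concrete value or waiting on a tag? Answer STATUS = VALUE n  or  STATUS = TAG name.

STATUS = TAG Mul2

  c1: issue ADD r3<-Add1  regs: r0:6,r1:4,r2:1,r3:Add1,r4:7,r5:4
  c2: issue SUB r0<-Add2  regs: r0:Add2,r1:4,r2:1,r3:Add1,r4:7,r5:4
  c3: issue MUL r3<-Mul1  regs: r0:Add2,r1:4,r2:1,r3:Mul1,r4:7,r5:4
  c4: CDB Add1=16; issue MUL r3<-Mul2  regs: r0:Add2,r1:4,r2:1,r3:Mul2,r4:7,r5:4
  c5: issue ADD r5<-Add1  regs: r0:Add2,r1:4,r2:1,r3:Mul2,r4:7,r5:Add1
  c6: stall  regs: r0:Add2,r1:4,r2:1,r3:Mul2,r4:7,r5:Add1
  c7: CDB Add2=12; stall  regs: r0:12,r1:4,r2:1,r3:Mul2,r4:7,r5:Add1
  c8: CDB Mul1=4; issue MUL r3<-Mul1  regs: r0:12,r1:4,r2:1,r3:Mul1,r4:7,r5:Add1
  c9: CDB Mul2=16; issue MUL r2<-Mul2  regs: r0:12,r1:4,r2:Mul2,r3:Mul1,r4:7,r5:Add1
  c10: CDB Add1=24; issue ADD r4<-Add1  regs: r0:12,r1:4,r2:Mul2,r3:Mul1,r4:Add1,r5:24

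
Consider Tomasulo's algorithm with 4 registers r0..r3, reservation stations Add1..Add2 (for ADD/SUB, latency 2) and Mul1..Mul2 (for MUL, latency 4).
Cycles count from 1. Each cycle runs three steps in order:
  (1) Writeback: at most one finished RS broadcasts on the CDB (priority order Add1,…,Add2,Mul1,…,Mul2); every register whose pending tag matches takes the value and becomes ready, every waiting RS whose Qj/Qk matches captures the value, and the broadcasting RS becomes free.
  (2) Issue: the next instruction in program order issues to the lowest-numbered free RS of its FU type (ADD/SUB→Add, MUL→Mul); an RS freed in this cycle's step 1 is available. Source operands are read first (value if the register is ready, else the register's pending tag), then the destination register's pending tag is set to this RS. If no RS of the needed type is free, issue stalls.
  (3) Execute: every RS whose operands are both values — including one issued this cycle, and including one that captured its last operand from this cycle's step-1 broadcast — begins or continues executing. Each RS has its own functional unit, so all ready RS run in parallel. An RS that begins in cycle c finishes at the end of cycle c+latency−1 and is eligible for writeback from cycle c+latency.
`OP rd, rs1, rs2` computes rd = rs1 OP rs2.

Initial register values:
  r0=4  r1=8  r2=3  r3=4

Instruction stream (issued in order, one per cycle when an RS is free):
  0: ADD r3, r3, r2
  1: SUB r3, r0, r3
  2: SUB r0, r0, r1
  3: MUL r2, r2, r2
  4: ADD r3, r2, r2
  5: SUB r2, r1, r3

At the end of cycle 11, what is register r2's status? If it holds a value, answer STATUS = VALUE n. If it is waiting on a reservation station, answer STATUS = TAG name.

cycle 1: issue ADD r3<-Add1 // r0:4,r1:8,r2:3,r3:Add1
cycle 2: issue SUB r3<-Add2 // r0:4,r1:8,r2:3,r3:Add2
cycle 3: CDB Add1=7; issue SUB r0<-Add1 // r0:Add1,r1:8,r2:3,r3:Add2
cycle 4: issue MUL r2<-Mul1 // r0:Add1,r1:8,r2:Mul1,r3:Add2
cycle 5: CDB Add1=-4; issue ADD r3<-Add1 // r0:-4,r1:8,r2:Mul1,r3:Add1
cycle 6: CDB Add2=-3; issue SUB r2<-Add2 // r0:-4,r1:8,r2:Add2,r3:Add1
cycle 7: - // r0:-4,r1:8,r2:Add2,r3:Add1
cycle 8: CDB Mul1=9 // r0:-4,r1:8,r2:Add2,r3:Add1
cycle 9: - // r0:-4,r1:8,r2:Add2,r3:Add1
cycle 10: CDB Add1=18 // r0:-4,r1:8,r2:Add2,r3:18
cycle 11: - // r0:-4,r1:8,r2:Add2,r3:18

STATUS = TAG Add2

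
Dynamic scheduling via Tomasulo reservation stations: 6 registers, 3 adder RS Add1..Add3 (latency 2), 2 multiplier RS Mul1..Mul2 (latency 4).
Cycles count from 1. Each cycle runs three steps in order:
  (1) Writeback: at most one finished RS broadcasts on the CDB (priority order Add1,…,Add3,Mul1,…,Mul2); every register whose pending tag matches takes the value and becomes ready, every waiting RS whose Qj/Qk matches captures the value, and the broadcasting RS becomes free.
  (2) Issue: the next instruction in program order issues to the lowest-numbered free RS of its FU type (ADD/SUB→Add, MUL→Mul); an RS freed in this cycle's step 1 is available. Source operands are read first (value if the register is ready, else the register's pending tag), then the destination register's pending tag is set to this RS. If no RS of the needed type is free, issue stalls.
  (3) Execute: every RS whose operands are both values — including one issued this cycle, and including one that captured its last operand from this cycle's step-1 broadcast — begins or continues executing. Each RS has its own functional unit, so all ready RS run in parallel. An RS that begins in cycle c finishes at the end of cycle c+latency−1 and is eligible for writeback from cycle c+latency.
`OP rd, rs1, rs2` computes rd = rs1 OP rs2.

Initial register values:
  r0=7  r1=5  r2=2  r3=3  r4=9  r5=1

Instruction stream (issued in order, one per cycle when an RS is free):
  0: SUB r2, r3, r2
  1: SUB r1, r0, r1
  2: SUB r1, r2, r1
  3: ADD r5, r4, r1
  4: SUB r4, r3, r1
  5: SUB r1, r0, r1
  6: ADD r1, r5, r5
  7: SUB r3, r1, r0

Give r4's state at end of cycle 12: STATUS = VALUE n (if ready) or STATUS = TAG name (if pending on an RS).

STATUS = VALUE 4

  c1: issue SUB r2<-Add1  regs: r0:7,r1:5,r2:Add1,r3:3,r4:9,r5:1
  c2: issue SUB r1<-Add2  regs: r0:7,r1:Add2,r2:Add1,r3:3,r4:9,r5:1
  c3: CDB Add1=1; issue SUB r1<-Add1  regs: r0:7,r1:Add1,r2:1,r3:3,r4:9,r5:1
  c4: CDB Add2=2; issue ADD r5<-Add2  regs: r0:7,r1:Add1,r2:1,r3:3,r4:9,r5:Add2
  c5: issue SUB r4<-Add3  regs: r0:7,r1:Add1,r2:1,r3:3,r4:Add3,r5:Add2
  c6: CDB Add1=-1; issue SUB r1<-Add1  regs: r0:7,r1:Add1,r2:1,r3:3,r4:Add3,r5:Add2
  c7: stall  regs: r0:7,r1:Add1,r2:1,r3:3,r4:Add3,r5:Add2
  c8: CDB Add1=8; issue ADD r1<-Add1  regs: r0:7,r1:Add1,r2:1,r3:3,r4:Add3,r5:Add2
  c9: CDB Add2=8; issue SUB r3<-Add2  regs: r0:7,r1:Add1,r2:1,r3:Add2,r4:Add3,r5:8
  c10: CDB Add3=4  regs: r0:7,r1:Add1,r2:1,r3:Add2,r4:4,r5:8
  c11: CDB Add1=16  regs: r0:7,r1:16,r2:1,r3:Add2,r4:4,r5:8
  c12: -  regs: r0:7,r1:16,r2:1,r3:Add2,r4:4,r5:8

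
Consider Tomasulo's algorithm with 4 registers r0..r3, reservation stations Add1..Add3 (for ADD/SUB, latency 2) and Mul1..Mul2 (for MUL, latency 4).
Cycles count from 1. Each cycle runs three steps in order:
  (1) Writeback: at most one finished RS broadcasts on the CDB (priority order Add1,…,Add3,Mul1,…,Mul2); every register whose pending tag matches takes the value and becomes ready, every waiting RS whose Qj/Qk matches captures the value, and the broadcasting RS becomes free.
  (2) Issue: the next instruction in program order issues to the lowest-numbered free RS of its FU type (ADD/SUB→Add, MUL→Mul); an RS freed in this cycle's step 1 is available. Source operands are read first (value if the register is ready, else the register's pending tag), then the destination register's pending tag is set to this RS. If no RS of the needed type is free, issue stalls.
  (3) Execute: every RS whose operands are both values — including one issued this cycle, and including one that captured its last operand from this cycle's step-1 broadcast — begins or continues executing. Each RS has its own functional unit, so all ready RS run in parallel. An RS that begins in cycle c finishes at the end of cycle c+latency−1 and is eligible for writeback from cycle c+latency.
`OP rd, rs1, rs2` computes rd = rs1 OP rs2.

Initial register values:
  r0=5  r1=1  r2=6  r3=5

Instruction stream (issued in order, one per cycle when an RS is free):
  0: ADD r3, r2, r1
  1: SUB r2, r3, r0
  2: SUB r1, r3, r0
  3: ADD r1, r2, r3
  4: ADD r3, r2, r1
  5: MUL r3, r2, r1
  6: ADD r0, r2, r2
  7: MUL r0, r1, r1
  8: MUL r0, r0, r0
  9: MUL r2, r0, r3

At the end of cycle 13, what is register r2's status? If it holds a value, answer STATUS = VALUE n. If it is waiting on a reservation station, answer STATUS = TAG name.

c1: issue ADD r3<-Add1 | r0:5,r1:1,r2:6,r3:Add1
c2: issue SUB r2<-Add2 | r0:5,r1:1,r2:Add2,r3:Add1
c3: CDB Add1=7; issue SUB r1<-Add1 | r0:5,r1:Add1,r2:Add2,r3:7
c4: issue ADD r1<-Add3 | r0:5,r1:Add3,r2:Add2,r3:7
c5: CDB Add1=2; issue ADD r3<-Add1 | r0:5,r1:Add3,r2:Add2,r3:Add1
c6: CDB Add2=2; issue MUL r3<-Mul1 | r0:5,r1:Add3,r2:2,r3:Mul1
c7: issue ADD r0<-Add2 | r0:Add2,r1:Add3,r2:2,r3:Mul1
c8: CDB Add3=9; issue MUL r0<-Mul2 | r0:Mul2,r1:9,r2:2,r3:Mul1
c9: CDB Add2=4; stall | r0:Mul2,r1:9,r2:2,r3:Mul1
c10: CDB Add1=11; stall | r0:Mul2,r1:9,r2:2,r3:Mul1
c11: stall | r0:Mul2,r1:9,r2:2,r3:Mul1
c12: CDB Mul1=18; issue MUL r0<-Mul1 | r0:Mul1,r1:9,r2:2,r3:18
c13: CDB Mul2=81; issue MUL r2<-Mul2 | r0:Mul1,r1:9,r2:Mul2,r3:18

STATUS = TAG Mul2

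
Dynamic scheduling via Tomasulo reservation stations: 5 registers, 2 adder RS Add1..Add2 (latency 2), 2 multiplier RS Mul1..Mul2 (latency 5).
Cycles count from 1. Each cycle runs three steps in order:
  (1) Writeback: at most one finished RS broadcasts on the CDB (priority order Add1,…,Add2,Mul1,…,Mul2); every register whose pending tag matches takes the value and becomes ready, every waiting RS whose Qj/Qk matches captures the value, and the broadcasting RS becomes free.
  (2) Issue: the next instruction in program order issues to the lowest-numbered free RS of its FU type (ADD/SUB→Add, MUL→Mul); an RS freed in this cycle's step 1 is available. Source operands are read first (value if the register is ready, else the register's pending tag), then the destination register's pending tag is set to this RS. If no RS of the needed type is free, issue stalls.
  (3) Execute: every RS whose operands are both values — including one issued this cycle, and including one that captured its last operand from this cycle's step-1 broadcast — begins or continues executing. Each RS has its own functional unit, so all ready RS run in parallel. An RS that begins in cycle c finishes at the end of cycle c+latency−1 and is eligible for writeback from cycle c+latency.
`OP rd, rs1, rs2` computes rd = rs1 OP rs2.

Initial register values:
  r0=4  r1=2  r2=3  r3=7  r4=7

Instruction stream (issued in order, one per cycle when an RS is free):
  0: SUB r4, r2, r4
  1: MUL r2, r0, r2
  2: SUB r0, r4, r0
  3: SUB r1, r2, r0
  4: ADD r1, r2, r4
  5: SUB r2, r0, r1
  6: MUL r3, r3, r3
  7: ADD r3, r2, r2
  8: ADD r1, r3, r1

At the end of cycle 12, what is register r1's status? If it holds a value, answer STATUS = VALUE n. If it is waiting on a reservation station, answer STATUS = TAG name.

  c1: issue SUB r4<-Add1  regs: r0:4,r1:2,r2:3,r3:7,r4:Add1
  c2: issue MUL r2<-Mul1  regs: r0:4,r1:2,r2:Mul1,r3:7,r4:Add1
  c3: CDB Add1=-4; issue SUB r0<-Add1  regs: r0:Add1,r1:2,r2:Mul1,r3:7,r4:-4
  c4: issue SUB r1<-Add2  regs: r0:Add1,r1:Add2,r2:Mul1,r3:7,r4:-4
  c5: CDB Add1=-8; issue ADD r1<-Add1  regs: r0:-8,r1:Add1,r2:Mul1,r3:7,r4:-4
  c6: stall  regs: r0:-8,r1:Add1,r2:Mul1,r3:7,r4:-4
  c7: CDB Mul1=12; stall  regs: r0:-8,r1:Add1,r2:12,r3:7,r4:-4
  c8: stall  regs: r0:-8,r1:Add1,r2:12,r3:7,r4:-4
  c9: CDB Add1=8; issue SUB r2<-Add1  regs: r0:-8,r1:8,r2:Add1,r3:7,r4:-4
  c10: CDB Add2=20; issue MUL r3<-Mul1  regs: r0:-8,r1:8,r2:Add1,r3:Mul1,r4:-4
  c11: CDB Add1=-16; issue ADD r3<-Add1  regs: r0:-8,r1:8,r2:-16,r3:Add1,r4:-4
  c12: issue ADD r1<-Add2  regs: r0:-8,r1:Add2,r2:-16,r3:Add1,r4:-4

STATUS = TAG Add2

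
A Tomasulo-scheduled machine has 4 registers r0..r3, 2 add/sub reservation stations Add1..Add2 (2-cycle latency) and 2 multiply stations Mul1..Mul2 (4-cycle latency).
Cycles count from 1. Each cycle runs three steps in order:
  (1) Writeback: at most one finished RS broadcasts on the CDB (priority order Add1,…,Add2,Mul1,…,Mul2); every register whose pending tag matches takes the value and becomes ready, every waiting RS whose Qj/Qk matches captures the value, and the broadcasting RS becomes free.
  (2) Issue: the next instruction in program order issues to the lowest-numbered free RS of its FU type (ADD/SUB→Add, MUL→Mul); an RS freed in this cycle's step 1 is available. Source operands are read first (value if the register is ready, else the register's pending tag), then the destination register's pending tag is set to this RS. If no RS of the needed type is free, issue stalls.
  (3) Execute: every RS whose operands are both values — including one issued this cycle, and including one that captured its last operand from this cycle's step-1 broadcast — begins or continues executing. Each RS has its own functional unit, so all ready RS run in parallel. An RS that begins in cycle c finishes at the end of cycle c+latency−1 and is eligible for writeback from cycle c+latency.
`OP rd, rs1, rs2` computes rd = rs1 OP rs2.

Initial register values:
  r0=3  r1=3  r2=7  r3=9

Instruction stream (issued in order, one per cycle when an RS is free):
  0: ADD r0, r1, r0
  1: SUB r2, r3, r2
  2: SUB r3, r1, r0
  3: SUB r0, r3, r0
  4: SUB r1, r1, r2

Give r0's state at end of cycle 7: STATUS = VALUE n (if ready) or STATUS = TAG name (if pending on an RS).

c1: issue ADD r0<-Add1 | r0:Add1,r1:3,r2:7,r3:9
c2: issue SUB r2<-Add2 | r0:Add1,r1:3,r2:Add2,r3:9
c3: CDB Add1=6; issue SUB r3<-Add1 | r0:6,r1:3,r2:Add2,r3:Add1
c4: CDB Add2=2; issue SUB r0<-Add2 | r0:Add2,r1:3,r2:2,r3:Add1
c5: CDB Add1=-3; issue SUB r1<-Add1 | r0:Add2,r1:Add1,r2:2,r3:-3
c6: - | r0:Add2,r1:Add1,r2:2,r3:-3
c7: CDB Add1=1 | r0:Add2,r1:1,r2:2,r3:-3

STATUS = TAG Add2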